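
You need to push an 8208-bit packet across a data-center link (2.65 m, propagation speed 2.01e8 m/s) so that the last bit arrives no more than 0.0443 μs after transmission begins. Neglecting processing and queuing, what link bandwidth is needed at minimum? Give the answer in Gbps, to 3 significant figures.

264 Gbps

Propagation delay = 2.65 / 2.01e+08 = 0.0131841 μs.
Transmission budget = 0.0443 − 0.0131841 = 0.0311159 μs.
R ≥ L / t_tx = 8208 bits / 3.11159e-08 s = 264 Gbps.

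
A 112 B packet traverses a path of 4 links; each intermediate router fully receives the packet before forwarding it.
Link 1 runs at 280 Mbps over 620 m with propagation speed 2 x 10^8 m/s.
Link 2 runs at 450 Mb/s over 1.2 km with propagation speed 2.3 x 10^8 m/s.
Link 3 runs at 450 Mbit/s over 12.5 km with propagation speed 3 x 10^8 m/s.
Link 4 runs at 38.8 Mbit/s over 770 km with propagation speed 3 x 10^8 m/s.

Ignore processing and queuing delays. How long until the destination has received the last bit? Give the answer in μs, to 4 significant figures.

2647 μs

L = 112 × 8 = 896 bits.
Transmission delays (L/R per hop): 3.2, 1.99111, 1.99111, 23.0928 μs; sum = 30.275 μs.
Propagation delays (d/s per hop): 3.1, 5.21739, 41.6667, 2566.67 μs; sum = 2616.65 μs.
End-to-end = 2647 μs.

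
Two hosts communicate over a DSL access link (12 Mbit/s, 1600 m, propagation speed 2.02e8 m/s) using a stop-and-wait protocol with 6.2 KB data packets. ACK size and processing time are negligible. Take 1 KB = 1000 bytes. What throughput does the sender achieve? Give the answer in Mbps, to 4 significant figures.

11.95 Mbps

t_tx = L/R = 49600/12000000 = 0.00413333 s.
t_prop = 1600/202000000 = 7.92079e-06 s; RTT = 1.58416e-05 s.
Cycle = t_tx + RTT = 0.00414917 s.
Throughput = L / cycle = 49600 / 0.00414917 = 11.95 Mbps.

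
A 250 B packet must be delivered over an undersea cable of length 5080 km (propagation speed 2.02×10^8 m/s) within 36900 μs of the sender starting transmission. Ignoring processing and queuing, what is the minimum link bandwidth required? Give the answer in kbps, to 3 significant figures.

L = 2000 bits.
Propagation delay = 5080000 / 202000000 = 25148.5 μs.
Transmission budget = 36900 − 25148.5 = 11751.5 μs.
R ≥ L / t_tx = 2000 bits / 0.0117515 s = 170 kbps.

170 kbps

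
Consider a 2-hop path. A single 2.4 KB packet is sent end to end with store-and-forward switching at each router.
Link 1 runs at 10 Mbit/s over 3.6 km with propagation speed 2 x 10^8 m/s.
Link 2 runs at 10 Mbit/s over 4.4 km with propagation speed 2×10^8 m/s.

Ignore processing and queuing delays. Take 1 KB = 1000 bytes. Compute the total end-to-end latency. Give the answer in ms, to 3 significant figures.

3.88 ms

L = 19200 bits.
Transmission delay per hop = L/R = 19200/10000000 = 1.92 ms; 2 hops → 3.84 ms.
Propagation delays (d/s per hop): 0.018, 0.022 ms; sum = 0.04 ms.
End-to-end = 3.88 ms.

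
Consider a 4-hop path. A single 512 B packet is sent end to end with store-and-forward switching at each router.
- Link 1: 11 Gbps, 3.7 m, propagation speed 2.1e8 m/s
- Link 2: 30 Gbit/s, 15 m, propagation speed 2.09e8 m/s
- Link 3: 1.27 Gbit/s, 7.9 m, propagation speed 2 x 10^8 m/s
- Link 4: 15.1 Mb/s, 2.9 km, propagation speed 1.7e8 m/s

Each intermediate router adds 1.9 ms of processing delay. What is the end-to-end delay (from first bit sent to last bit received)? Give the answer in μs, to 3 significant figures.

5990 μs

L = 512 × 8 = 4096 bits.
Transmission delays (L/R per hop): 0.372364, 0.136533, 3.2252, 271.258 μs; sum = 274.992 μs.
Propagation delays (d/s per hop): 0.017619, 0.0717703, 0.0395, 17.0588 μs; sum = 17.1877 μs.
Processing at 3 router(s): 3 × 1.9 ms = 5700 μs.
End-to-end = 5990 μs.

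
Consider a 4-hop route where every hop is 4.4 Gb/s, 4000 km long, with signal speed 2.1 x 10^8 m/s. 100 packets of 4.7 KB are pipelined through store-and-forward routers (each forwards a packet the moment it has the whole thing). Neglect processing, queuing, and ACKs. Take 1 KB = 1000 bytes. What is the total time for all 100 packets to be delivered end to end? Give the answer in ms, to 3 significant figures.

Per-hop transmission t_tx = L/R = 37600/4400000000 = 0.00854545 ms.
Per-hop propagation t_prop = 4000000/210000000 = 19.0476 ms.
Pipeline fill: first packet needs 4·t_tx to clear all hops; remaining 99 packets each add one t_tx.
Total = (4+100-1)·t_tx + 4·t_prop = 103·0.00854545 + 4·19.0476 = 77.1 ms.

77.1 ms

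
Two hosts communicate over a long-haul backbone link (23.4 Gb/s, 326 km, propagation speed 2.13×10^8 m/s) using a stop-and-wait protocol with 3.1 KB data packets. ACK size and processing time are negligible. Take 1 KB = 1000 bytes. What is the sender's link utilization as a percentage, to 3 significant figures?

t_tx = L/R = 24800/23400000000 = 1.05983e-06 s.
t_prop = 326000/213000000 = 0.00153052 s; RTT = 0.00306103 s.
Cycle = t_tx + RTT = 0.00306209 s.
Utilization = t_tx / cycle = 1.05983e-06/0.00306209 = 0.0346 %.

0.0346 %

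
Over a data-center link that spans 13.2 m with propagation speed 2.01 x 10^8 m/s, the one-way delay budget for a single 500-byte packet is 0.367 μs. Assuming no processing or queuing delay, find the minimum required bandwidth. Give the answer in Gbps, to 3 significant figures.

13.3 Gbps

L = 4000 bits.
Propagation delay = 13.2 / 2.01e+08 = 0.0656716 μs.
Transmission budget = 0.367 − 0.0656716 = 0.301328 μs.
R ≥ L / t_tx = 4000 bits / 3.01328e-07 s = 13.3 Gbps.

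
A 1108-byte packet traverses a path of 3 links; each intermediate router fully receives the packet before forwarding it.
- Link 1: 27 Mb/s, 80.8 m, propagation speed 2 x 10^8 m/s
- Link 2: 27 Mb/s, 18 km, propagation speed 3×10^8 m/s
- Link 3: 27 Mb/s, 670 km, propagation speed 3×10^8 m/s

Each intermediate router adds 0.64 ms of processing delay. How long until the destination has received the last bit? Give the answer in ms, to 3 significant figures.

4.56 ms

L = 1108 × 8 = 8864 bits.
Transmission delay per hop = L/R = 8864/27000000 = 0.328296 ms; 3 hops → 0.984889 ms.
Propagation delays (d/s per hop): 0.000404, 0.06, 2.23333 ms; sum = 2.29374 ms.
Processing at 2 router(s): 2 × 0.64 ms = 1.28 ms.
End-to-end = 4.56 ms.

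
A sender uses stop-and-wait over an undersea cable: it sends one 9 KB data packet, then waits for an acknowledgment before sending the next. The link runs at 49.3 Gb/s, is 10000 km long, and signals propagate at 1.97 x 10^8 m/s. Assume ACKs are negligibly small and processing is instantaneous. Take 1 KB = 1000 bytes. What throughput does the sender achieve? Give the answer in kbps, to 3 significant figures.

709 kbps

t_tx = L/R = 72000/49300000000 = 1.46045e-06 s.
t_prop = 10000000/197000000 = 0.0507614 s; RTT = 0.101523 s.
Cycle = t_tx + RTT = 0.101524 s.
Throughput = L / cycle = 72000 / 0.101524 = 709 kbps.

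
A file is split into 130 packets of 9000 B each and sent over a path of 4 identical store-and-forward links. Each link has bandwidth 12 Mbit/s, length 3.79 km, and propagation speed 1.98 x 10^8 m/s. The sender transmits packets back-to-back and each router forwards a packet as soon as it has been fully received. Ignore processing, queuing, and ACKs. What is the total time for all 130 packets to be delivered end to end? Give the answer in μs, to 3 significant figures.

798000 μs

Per-hop transmission t_tx = L/R = 72000/12000000 = 6000 μs.
Per-hop propagation t_prop = 3790/198000000 = 19.1414 μs.
Pipeline fill: first packet needs 4·t_tx to clear all hops; remaining 129 packets each add one t_tx.
Total = (4+130-1)·t_tx + 4·t_prop = 133·6000 + 4·19.1414 = 798000 μs.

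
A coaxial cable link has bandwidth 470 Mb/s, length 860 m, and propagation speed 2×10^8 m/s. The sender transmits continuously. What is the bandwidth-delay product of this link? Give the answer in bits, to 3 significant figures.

Propagation delay = 860 / 200000000 = 4.3e-06 s.
BDP = R × t_prop = 470000000 × 4.3e-06 = 2021 bits.

2020 bits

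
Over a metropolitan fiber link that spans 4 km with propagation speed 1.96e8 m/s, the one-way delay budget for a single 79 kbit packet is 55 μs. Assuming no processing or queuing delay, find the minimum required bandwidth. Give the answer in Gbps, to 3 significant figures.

2.28 Gbps

Propagation delay = 4000 / 196000000 = 20.4082 μs.
Transmission budget = 55 − 20.4082 = 34.5918 μs.
R ≥ L / t_tx = 79000 bits / 3.45918e-05 s = 2.28 Gbps.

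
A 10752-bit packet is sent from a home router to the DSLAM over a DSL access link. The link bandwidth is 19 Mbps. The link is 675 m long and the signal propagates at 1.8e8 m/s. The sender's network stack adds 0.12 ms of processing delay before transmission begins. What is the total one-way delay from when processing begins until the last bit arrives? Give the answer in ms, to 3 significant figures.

Transmission delay = L/R = 10752 / 19000000 = 0.565895 ms.
Propagation delay = d/s = 675 m / 180000000 m/s = 0.00375 ms.
Plus processing delay 0.12 ms = 0.12 ms.
Total = 0.690 ms.

0.690 ms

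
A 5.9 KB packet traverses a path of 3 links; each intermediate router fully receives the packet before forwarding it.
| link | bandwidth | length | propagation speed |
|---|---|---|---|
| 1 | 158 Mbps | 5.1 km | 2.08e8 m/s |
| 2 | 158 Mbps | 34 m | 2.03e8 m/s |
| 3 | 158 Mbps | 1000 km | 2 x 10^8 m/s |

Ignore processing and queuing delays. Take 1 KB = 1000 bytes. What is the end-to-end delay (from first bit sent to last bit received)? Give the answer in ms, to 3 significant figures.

L = 47200 bits.
Transmission delay per hop = L/R = 47200/158000000 = 0.298734 ms; 3 hops → 0.896203 ms.
Propagation delays (d/s per hop): 0.0245192, 0.000167488, 5 ms; sum = 5.02469 ms.
End-to-end = 5.92 ms.

5.92 ms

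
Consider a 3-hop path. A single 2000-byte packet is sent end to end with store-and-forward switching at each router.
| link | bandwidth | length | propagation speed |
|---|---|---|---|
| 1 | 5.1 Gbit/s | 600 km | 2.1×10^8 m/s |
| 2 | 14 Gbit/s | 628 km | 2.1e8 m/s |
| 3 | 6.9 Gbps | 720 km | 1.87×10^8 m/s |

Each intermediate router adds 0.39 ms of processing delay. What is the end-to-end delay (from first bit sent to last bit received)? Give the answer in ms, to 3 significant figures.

10.5 ms

L = 2000 × 8 = 16000 bits.
Transmission delays (L/R per hop): 0.00313725, 0.00114286, 0.00231884 ms; sum = 0.00659895 ms.
Propagation delays (d/s per hop): 2.85714, 2.99048, 3.85027 ms; sum = 9.69789 ms.
Processing at 2 router(s): 2 × 0.39 ms = 0.78 ms.
End-to-end = 10.5 ms.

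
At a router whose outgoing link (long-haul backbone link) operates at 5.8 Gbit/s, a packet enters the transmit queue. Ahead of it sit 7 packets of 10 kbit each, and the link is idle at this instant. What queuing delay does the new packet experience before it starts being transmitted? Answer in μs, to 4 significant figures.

12.07 μs

Each queued packet: L/R = 10000/5800000000 = 1.72414 μs.
7 queued → 12.069 μs.
Queuing delay = 12.07 μs.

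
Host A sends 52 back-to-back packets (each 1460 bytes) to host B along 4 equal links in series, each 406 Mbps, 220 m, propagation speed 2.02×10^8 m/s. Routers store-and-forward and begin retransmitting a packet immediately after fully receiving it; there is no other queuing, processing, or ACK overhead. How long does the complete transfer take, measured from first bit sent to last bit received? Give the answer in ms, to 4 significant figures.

1.587 ms

Per-hop transmission t_tx = L/R = 11680/406000000 = 0.0287685 ms.
Per-hop propagation t_prop = 220/202000000 = 0.00108911 ms.
Pipeline fill: first packet needs 4·t_tx to clear all hops; remaining 51 packets each add one t_tx.
Total = (4+52-1)·t_tx + 4·t_prop = 55·0.0287685 + 4·0.00108911 = 1.587 ms.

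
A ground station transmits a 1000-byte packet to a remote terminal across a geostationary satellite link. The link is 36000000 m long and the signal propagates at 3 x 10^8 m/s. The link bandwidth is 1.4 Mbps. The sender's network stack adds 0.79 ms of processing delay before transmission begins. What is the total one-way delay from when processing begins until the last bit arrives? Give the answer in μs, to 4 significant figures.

126500 μs

L = 1000 × 8 = 8000 bits.
Transmission delay = L/R = 8000 / 1400000 = 5714.29 μs.
Propagation delay = d/s = 36000000 m / 300000000 m/s = 120000 μs.
Plus processing delay 0.79 ms = 790 μs.
Total = 126500 μs.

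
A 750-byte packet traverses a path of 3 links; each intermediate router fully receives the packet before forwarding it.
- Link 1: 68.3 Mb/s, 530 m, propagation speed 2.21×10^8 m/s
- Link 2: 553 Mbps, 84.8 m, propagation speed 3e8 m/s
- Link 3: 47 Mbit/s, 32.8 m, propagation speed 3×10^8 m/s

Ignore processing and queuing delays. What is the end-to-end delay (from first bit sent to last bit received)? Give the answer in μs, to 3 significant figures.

229 μs

L = 750 × 8 = 6000 bits.
Transmission delays (L/R per hop): 87.8477, 10.8499, 127.66 μs; sum = 226.357 μs.
Propagation delays (d/s per hop): 2.39819, 0.282667, 0.109333 μs; sum = 2.79019 μs.
End-to-end = 229 μs.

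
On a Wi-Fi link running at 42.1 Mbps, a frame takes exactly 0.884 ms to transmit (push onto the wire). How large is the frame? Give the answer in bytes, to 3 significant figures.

4650 bytes

L = R × t_tx = 42100000 b/s × 0.000884 s = 37216.4 bits.
In bytes: 37216.4 / 8 = 4650 bytes.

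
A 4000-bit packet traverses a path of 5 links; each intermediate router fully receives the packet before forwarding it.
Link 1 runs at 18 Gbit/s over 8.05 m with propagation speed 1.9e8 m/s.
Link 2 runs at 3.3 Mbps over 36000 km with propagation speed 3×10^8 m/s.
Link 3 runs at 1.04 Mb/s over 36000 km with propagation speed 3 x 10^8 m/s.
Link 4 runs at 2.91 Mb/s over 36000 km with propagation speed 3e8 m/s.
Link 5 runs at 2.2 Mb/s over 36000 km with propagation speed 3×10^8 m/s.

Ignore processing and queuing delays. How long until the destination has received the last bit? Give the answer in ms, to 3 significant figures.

488 ms

Transmission delays (L/R per hop): 0.000222222, 1.21212, 3.84615, 1.37457, 1.81818 ms; sum = 8.25125 ms.
Propagation delays (d/s per hop): 4.23684e-05, 120, 120, 120, 120 ms; sum = 480 ms.
End-to-end = 488 ms.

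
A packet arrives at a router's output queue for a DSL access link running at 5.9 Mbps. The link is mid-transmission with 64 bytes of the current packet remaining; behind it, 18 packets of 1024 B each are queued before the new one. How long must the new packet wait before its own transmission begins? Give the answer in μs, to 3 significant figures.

Each queued packet: L/R = 8192/5900000 = 1388.47 μs.
18 queued → 24992.5 μs.
Plus remaining 512 bits of current packet: 86.7797 μs.
Queuing delay = 25100 μs.

25100 μs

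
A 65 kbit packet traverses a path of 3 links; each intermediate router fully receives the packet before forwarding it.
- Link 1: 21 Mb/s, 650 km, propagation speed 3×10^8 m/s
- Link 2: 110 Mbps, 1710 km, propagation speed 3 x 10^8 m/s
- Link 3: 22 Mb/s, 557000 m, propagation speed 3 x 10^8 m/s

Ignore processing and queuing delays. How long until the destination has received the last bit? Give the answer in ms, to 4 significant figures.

16.36 ms

L = 65000 bits.
Transmission delays (L/R per hop): 3.09524, 0.590909, 2.95455 ms; sum = 6.64069 ms.
Propagation delays (d/s per hop): 2.16667, 5.7, 1.85667 ms; sum = 9.72333 ms.
End-to-end = 16.36 ms.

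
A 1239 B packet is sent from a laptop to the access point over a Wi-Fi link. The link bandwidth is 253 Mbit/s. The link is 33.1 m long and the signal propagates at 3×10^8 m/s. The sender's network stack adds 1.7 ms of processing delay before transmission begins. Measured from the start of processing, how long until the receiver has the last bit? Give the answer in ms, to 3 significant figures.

L = 1239 × 8 = 9912 bits.
Transmission delay = L/R = 9912 / 253000000 = 0.0391779 ms.
Propagation delay = d/s = 33.1 m / 300000000 m/s = 0.000110333 ms.
Plus processing delay 1.7 ms = 1.7 ms.
Total = 1.74 ms.

1.74 ms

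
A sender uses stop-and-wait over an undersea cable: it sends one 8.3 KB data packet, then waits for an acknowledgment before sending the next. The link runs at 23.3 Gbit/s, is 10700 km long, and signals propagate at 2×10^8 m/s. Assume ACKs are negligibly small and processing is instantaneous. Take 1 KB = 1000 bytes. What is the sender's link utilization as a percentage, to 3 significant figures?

t_tx = L/R = 66400/23300000000 = 2.84979e-06 s.
t_prop = 10700000/200000000 = 0.0535 s; RTT = 0.107 s.
Cycle = t_tx + RTT = 0.107003 s.
Utilization = t_tx / cycle = 2.84979e-06/0.107003 = 0.00266 %.

0.00266 %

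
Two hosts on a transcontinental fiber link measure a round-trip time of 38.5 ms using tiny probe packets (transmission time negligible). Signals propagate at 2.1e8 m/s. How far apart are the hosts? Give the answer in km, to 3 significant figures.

One-way propagation = RTT/2 = 19.25 ms.
d = s × t = 210000000 × 0.01925 = 4040 km.

4040 km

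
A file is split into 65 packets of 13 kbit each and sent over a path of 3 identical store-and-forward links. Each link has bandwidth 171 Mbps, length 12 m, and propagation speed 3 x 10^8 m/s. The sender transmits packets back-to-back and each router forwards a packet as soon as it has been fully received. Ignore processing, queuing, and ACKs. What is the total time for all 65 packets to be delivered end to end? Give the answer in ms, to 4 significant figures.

Per-hop transmission t_tx = L/R = 13000/171000000 = 0.0760234 ms.
Per-hop propagation t_prop = 12/300000000 = 4e-05 ms.
Pipeline fill: first packet needs 3·t_tx to clear all hops; remaining 64 packets each add one t_tx.
Total = (3+65-1)·t_tx + 3·t_prop = 67·0.0760234 + 3·4e-05 = 5.094 ms.

5.094 ms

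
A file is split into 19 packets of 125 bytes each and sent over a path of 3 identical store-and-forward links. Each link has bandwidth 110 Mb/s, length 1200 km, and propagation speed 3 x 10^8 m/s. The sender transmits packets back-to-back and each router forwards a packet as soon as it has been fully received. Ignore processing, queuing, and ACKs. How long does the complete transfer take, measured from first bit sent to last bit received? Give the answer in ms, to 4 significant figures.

Per-hop transmission t_tx = L/R = 1000/110000000 = 0.00909091 ms.
Per-hop propagation t_prop = 1200000/300000000 = 4 ms.
Pipeline fill: first packet needs 3·t_tx to clear all hops; remaining 18 packets each add one t_tx.
Total = (3+19-1)·t_tx + 3·t_prop = 21·0.00909091 + 3·4 = 12.19 ms.

12.19 ms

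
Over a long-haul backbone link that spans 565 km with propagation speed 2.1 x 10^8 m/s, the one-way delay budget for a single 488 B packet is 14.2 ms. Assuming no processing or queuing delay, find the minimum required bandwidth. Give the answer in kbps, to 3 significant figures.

L = 3904 bits.
Propagation delay = 565000 / 210000000 = 2.69048 ms.
Transmission budget = 14.2 − 2.69048 = 11.5095 ms.
R ≥ L / t_tx = 3904 bits / 0.0115095 s = 339 kbps.

339 kbps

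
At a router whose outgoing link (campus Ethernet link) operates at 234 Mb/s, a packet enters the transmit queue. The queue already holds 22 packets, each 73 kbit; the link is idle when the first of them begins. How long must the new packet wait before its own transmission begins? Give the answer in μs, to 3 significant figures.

6860 μs

Each queued packet: L/R = 73000/234000000 = 311.966 μs.
22 queued → 6863.25 μs.
Queuing delay = 6860 μs.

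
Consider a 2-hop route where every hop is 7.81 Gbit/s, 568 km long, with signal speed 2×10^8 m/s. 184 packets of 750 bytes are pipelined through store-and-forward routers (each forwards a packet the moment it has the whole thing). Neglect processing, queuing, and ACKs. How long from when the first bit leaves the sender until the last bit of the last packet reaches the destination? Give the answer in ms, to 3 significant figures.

5.82 ms

Per-hop transmission t_tx = L/R = 6000/7810000000 = 0.000768246 ms.
Per-hop propagation t_prop = 568000/200000000 = 2.84 ms.
Pipeline fill: first packet needs 2·t_tx to clear all hops; remaining 183 packets each add one t_tx.
Total = (2+184-1)·t_tx + 2·t_prop = 185·0.000768246 + 2·2.84 = 5.82 ms.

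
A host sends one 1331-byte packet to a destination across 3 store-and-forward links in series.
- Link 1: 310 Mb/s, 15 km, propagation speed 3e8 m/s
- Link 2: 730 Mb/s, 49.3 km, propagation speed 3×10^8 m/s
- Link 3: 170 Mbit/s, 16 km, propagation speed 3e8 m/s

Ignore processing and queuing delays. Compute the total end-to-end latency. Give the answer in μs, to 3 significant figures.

379 μs

L = 1331 × 8 = 10648 bits.
Transmission delays (L/R per hop): 34.3484, 14.5863, 62.6353 μs; sum = 111.57 μs.
Propagation delays (d/s per hop): 50, 164.333, 53.3333 μs; sum = 267.667 μs.
End-to-end = 379 μs.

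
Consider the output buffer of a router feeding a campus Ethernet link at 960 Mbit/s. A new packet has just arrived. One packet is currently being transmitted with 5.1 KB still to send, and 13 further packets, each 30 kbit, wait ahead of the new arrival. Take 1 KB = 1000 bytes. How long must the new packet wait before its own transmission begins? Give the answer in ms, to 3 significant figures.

0.449 ms

Each queued packet: L/R = 30000/960000000 = 0.03125 ms.
13 queued → 0.40625 ms.
Plus remaining 40800 bits of current packet: 0.0425 ms.
Queuing delay = 0.449 ms.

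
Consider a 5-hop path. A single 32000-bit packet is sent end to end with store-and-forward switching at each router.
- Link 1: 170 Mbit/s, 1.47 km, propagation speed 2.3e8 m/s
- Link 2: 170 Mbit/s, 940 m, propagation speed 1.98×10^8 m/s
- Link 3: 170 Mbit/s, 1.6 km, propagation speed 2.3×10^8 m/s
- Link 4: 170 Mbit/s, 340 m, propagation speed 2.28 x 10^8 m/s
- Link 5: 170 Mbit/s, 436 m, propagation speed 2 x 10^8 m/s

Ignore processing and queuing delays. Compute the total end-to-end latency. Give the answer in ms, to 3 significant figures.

Transmission delay per hop = L/R = 32000/170000000 = 0.188235 ms; 5 hops → 0.941176 ms.
Propagation delays (d/s per hop): 0.0063913, 0.00474747, 0.00695652, 0.00149123, 0.00218 ms; sum = 0.0217665 ms.
End-to-end = 0.963 ms.

0.963 ms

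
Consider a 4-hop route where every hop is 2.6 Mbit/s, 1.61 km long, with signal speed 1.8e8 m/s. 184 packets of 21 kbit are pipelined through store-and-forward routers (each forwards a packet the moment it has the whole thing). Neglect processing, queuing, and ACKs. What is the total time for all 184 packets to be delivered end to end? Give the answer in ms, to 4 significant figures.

1510 ms

Per-hop transmission t_tx = L/R = 21000/2600000 = 8.07692 ms.
Per-hop propagation t_prop = 1610/180000000 = 0.00894444 ms.
Pipeline fill: first packet needs 4·t_tx to clear all hops; remaining 183 packets each add one t_tx.
Total = (4+184-1)·t_tx + 4·t_prop = 187·8.07692 + 4·0.00894444 = 1510 ms.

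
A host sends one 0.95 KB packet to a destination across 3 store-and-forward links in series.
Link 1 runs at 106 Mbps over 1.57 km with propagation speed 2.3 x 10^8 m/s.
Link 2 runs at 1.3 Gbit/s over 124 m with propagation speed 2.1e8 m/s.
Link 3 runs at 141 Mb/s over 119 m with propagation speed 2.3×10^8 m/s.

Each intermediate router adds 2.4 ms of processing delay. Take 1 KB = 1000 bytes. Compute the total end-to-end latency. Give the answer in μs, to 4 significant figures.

L = 7600 bits.
Transmission delays (L/R per hop): 71.6981, 5.84615, 53.9007 μs; sum = 131.445 μs.
Propagation delays (d/s per hop): 6.82609, 0.590476, 0.517391 μs; sum = 7.93395 μs.
Processing at 2 router(s): 2 × 2.4 ms = 4800 μs.
End-to-end = 4939 μs.

4939 μs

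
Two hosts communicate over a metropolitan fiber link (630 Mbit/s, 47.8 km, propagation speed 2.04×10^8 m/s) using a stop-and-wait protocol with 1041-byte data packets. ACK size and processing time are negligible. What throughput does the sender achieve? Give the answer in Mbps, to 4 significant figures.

t_tx = L/R = 8328/630000000 = 1.3219e-05 s.
t_prop = 47800/204000000 = 0.000234314 s; RTT = 0.000468627 s.
Cycle = t_tx + RTT = 0.000481846 s.
Throughput = L / cycle = 8328 / 0.000481846 = 17.28 Mbps.

17.28 Mbps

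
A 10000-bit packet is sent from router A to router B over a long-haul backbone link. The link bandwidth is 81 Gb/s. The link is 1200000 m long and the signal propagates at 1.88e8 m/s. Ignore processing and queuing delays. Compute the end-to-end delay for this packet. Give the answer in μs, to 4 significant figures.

Transmission delay = L/R = 10000 / 81000000000 = 0.123457 μs.
Propagation delay = d/s = 1200000 m / 188000000 m/s = 6382.98 μs.
Total = 6383 μs.

6383 μs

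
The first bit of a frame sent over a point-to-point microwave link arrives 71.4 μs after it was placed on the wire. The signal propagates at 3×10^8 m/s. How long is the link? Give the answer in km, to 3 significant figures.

d = s × t_prop = 300000000 × 7.14e-05 = 21.4 km.

21.4 km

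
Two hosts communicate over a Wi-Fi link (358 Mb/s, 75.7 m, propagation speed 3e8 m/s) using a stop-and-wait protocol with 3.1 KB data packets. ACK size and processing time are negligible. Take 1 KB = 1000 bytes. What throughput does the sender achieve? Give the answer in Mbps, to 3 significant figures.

355 Mbps

t_tx = L/R = 24800/358000000 = 6.92737e-05 s.
t_prop = 75.7/300000000 = 2.52333e-07 s; RTT = 5.04667e-07 s.
Cycle = t_tx + RTT = 6.97784e-05 s.
Throughput = L / cycle = 24800 / 6.97784e-05 = 355 Mbps.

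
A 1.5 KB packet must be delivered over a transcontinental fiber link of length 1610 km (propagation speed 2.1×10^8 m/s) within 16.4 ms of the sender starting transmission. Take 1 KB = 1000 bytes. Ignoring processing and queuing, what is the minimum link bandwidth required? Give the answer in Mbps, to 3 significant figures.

1.37 Mbps

L = 12000 bits.
Propagation delay = 1610000 / 210000000 = 7.66667 ms.
Transmission budget = 16.4 − 7.66667 = 8.73333 ms.
R ≥ L / t_tx = 12000 bits / 0.00873333 s = 1.37 Mbps.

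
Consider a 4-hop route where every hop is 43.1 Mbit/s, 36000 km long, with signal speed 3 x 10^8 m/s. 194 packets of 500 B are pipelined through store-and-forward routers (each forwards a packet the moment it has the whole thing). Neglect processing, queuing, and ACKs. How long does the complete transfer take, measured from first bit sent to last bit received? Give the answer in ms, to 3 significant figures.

498 ms

Per-hop transmission t_tx = L/R = 4000/43100000 = 0.0928074 ms.
Per-hop propagation t_prop = 36000000/300000000 = 120 ms.
Pipeline fill: first packet needs 4·t_tx to clear all hops; remaining 193 packets each add one t_tx.
Total = (4+194-1)·t_tx + 4·t_prop = 197·0.0928074 + 4·120 = 498 ms.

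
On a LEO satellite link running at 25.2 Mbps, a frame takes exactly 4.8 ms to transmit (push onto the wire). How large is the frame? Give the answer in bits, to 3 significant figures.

L = R × t_tx = 25200000 b/s × 0.0048 s = 120960 bits.

121000 bits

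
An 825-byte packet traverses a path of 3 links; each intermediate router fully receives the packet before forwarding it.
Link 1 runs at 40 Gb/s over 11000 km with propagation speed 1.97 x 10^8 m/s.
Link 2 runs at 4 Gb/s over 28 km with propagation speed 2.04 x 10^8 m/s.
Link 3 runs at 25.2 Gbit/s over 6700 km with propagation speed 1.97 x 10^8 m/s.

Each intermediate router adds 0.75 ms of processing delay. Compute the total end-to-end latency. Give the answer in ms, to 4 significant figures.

91.49 ms

L = 825 × 8 = 6600 bits.
Transmission delays (L/R per hop): 0.000165, 0.00165, 0.000261905 ms; sum = 0.0020769 ms.
Propagation delays (d/s per hop): 55.8376, 0.137255, 34.0102 ms; sum = 89.985 ms.
Processing at 2 router(s): 2 × 0.75 ms = 1.5 ms.
End-to-end = 91.49 ms.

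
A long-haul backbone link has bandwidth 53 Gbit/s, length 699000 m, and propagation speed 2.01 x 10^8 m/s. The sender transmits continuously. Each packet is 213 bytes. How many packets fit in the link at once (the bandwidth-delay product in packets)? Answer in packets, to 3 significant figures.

Propagation delay = 699000 / 2.01e+08 = 0.00347761 s.
BDP = R × t_prop = 53000000000 × 0.00347761 = 184313000 bits.
In packets of 1704 bits: 108000 packets.

108000 packets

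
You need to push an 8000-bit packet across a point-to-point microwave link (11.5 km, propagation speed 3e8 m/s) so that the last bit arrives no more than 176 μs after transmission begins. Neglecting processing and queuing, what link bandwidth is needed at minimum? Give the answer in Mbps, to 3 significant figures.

Propagation delay = 11500 / 300000000 = 38.3333 μs.
Transmission budget = 176 − 38.3333 = 137.667 μs.
R ≥ L / t_tx = 8000 bits / 0.000137667 s = 58.1 Mbps.

58.1 Mbps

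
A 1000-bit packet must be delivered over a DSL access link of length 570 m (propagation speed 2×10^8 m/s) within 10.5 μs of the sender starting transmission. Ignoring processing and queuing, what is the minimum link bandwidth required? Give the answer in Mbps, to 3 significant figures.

Propagation delay = 570 / 200000000 = 2.85 μs.
Transmission budget = 10.5 − 2.85 = 7.65 μs.
R ≥ L / t_tx = 1000 bits / 7.65e-06 s = 131 Mbps.

131 Mbps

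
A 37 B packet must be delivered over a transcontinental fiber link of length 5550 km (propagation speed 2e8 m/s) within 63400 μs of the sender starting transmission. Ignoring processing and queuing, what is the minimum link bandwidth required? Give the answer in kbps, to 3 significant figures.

L = 296 bits.
Propagation delay = 5550000 / 200000000 = 27750 μs.
Transmission budget = 63400 − 27750 = 35650 μs.
R ≥ L / t_tx = 296 bits / 0.03565 s = 8.30 kbps.

8.30 kbps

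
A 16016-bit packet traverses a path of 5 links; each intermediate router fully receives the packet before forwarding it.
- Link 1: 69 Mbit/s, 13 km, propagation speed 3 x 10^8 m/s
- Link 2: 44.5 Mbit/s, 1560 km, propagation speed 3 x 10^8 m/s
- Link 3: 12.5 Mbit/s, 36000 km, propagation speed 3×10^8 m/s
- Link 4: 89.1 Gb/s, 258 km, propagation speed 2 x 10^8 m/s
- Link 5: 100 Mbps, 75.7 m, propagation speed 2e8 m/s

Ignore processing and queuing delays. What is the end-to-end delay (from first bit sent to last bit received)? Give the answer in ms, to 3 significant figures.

129 ms

Transmission delays (L/R per hop): 0.232116, 0.35991, 1.28128, 0.000179753, 0.16016 ms; sum = 2.03365 ms.
Propagation delays (d/s per hop): 0.0433333, 5.2, 120, 1.29, 0.0003785 ms; sum = 126.534 ms.
End-to-end = 129 ms.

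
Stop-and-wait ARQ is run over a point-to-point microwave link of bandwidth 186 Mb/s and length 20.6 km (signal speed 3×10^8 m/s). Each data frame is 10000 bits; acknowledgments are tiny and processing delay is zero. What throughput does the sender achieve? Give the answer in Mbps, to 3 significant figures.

t_tx = L/R = 10000/186000000 = 5.37634e-05 s.
t_prop = 20600/300000000 = 6.86667e-05 s; RTT = 0.000137333 s.
Cycle = t_tx + RTT = 0.000191097 s.
Throughput = L / cycle = 10000 / 0.000191097 = 52.3 Mbps.

52.3 Mbps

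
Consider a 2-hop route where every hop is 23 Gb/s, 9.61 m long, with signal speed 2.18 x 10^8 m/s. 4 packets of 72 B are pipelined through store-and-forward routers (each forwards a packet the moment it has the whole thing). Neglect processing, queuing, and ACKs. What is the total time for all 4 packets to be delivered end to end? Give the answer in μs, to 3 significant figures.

Per-hop transmission t_tx = L/R = 576/23000000000 = 0.0250435 μs.
Per-hop propagation t_prop = 9.61/2.18e+08 = 0.0440826 μs.
Pipeline fill: first packet needs 2·t_tx to clear all hops; remaining 3 packets each add one t_tx.
Total = (2+4-1)·t_tx + 2·t_prop = 5·0.0250435 + 2·0.0440826 = 0.213 μs.

0.213 μs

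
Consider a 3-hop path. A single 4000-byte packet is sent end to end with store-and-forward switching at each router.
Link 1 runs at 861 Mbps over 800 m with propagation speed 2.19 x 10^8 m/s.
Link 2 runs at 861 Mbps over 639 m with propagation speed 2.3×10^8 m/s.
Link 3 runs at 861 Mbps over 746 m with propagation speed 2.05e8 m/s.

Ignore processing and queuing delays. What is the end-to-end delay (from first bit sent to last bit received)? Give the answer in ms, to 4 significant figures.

0.1216 ms

L = 4000 × 8 = 32000 bits.
Transmission delay per hop = L/R = 32000/861000000 = 0.0371661 ms; 3 hops → 0.111498 ms.
Propagation delays (d/s per hop): 0.00365297, 0.00277826, 0.00363902 ms; sum = 0.0100703 ms.
End-to-end = 0.1216 ms.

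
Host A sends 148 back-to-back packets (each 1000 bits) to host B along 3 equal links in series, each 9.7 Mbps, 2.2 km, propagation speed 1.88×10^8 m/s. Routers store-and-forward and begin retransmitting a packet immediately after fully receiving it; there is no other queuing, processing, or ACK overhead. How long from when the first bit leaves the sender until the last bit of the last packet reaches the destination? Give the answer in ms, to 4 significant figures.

Per-hop transmission t_tx = L/R = 1000/9700000 = 0.103093 ms.
Per-hop propagation t_prop = 2200/188000000 = 0.0117021 ms.
Pipeline fill: first packet needs 3·t_tx to clear all hops; remaining 147 packets each add one t_tx.
Total = (3+148-1)·t_tx + 3·t_prop = 150·0.103093 + 3·0.0117021 = 15.50 ms.

15.50 ms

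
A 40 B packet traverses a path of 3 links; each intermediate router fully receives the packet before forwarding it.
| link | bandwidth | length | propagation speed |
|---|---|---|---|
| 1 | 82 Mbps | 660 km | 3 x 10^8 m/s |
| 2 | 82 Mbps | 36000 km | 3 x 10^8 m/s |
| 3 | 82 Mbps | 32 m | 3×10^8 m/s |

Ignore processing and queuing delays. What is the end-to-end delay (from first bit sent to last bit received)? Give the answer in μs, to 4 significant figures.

L = 40 × 8 = 320 bits.
Transmission delay per hop = L/R = 320/82000000 = 3.90244 μs; 3 hops → 11.7073 μs.
Propagation delays (d/s per hop): 2200, 120000, 0.106667 μs; sum = 122200 μs.
End-to-end = 122200 μs.

122200 μs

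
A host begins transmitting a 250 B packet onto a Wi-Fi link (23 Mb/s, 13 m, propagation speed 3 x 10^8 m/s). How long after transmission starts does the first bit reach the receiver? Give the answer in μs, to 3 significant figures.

0.0433 μs

First bit experiences only propagation delay: d/s = 13/300000000 = 0.0433 μs.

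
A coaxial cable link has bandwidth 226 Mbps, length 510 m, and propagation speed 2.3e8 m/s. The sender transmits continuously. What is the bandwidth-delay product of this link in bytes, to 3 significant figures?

Propagation delay = 510 / 2.3e+08 = 2.21739e-06 s.
BDP = R × t_prop = 226000000 × 2.21739e-06 = 501.13 bits.
In bytes: 501.13/8 = 62.6 bytes.

62.6 bytes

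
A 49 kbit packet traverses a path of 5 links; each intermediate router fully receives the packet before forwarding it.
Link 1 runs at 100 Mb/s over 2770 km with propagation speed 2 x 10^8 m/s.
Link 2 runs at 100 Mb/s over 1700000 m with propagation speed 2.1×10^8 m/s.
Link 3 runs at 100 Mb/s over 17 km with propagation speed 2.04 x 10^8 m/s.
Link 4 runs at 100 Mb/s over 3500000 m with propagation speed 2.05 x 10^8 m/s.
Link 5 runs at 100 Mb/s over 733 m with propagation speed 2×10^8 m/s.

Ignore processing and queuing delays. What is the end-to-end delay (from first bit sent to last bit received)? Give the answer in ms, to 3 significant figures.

L = 49000 bits.
Transmission delay per hop = L/R = 49000/100000000 = 0.49 ms; 5 hops → 2.45 ms.
Propagation delays (d/s per hop): 13.85, 8.09524, 0.0833333, 17.0732, 0.003665 ms; sum = 39.1054 ms.
End-to-end = 41.6 ms.

41.6 ms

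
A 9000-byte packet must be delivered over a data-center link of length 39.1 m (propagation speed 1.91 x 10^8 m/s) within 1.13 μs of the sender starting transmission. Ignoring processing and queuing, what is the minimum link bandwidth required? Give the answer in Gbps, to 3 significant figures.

77.8 Gbps

L = 72000 bits.
Propagation delay = 39.1 / 191000000 = 0.204712 μs.
Transmission budget = 1.13 − 0.204712 = 0.925288 μs.
R ≥ L / t_tx = 72000 bits / 9.25288e-07 s = 77.8 Gbps.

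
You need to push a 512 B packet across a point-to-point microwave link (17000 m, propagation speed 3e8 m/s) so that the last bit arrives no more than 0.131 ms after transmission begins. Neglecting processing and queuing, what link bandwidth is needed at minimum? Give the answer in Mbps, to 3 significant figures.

L = 4096 bits.
Propagation delay = 17000 / 300000000 = 0.0566667 ms.
Transmission budget = 0.131 − 0.0566667 = 0.0743333 ms.
R ≥ L / t_tx = 4096 bits / 7.43333e-05 s = 55.1 Mbps.

55.1 Mbps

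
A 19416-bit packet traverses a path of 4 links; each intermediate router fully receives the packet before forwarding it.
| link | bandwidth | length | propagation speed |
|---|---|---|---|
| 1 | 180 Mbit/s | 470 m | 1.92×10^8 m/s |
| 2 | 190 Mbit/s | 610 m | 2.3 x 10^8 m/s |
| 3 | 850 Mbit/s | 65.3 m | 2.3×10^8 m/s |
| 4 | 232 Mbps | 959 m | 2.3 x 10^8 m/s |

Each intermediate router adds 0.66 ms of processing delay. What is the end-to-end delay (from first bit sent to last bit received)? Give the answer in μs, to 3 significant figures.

Transmission delays (L/R per hop): 107.867, 102.189, 22.8424, 83.6897 μs; sum = 316.588 μs.
Propagation delays (d/s per hop): 2.44792, 2.65217, 0.283913, 4.16957 μs; sum = 9.55357 μs.
Processing at 3 router(s): 3 × 0.66 ms = 1980 μs.
End-to-end = 2310 μs.

2310 μs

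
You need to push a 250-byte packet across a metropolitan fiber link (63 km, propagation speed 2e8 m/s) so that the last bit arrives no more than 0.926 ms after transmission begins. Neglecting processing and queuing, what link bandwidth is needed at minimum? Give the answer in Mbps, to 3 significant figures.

3.27 Mbps

L = 2000 bits.
Propagation delay = 63000 / 200000000 = 0.315 ms.
Transmission budget = 0.926 − 0.315 = 0.611 ms.
R ≥ L / t_tx = 2000 bits / 0.000611 s = 3.27 Mbps.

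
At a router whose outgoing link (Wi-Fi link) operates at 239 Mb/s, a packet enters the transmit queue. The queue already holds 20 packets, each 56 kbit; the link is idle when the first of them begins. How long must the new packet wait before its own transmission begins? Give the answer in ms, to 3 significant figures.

4.69 ms

Each queued packet: L/R = 56000/239000000 = 0.23431 ms.
20 queued → 4.68619 ms.
Queuing delay = 4.69 ms.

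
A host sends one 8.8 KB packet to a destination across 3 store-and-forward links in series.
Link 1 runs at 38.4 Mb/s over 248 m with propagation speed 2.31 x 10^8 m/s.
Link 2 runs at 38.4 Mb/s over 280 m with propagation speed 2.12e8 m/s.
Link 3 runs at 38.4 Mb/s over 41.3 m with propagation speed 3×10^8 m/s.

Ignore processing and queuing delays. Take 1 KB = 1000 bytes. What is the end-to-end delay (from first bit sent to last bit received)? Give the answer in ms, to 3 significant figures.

5.50 ms

L = 70400 bits.
Transmission delay per hop = L/R = 70400/38400000 = 1.83333 ms; 3 hops → 5.5 ms.
Propagation delays (d/s per hop): 0.00107359, 0.00132075, 0.000137667 ms; sum = 0.00253201 ms.
End-to-end = 5.50 ms.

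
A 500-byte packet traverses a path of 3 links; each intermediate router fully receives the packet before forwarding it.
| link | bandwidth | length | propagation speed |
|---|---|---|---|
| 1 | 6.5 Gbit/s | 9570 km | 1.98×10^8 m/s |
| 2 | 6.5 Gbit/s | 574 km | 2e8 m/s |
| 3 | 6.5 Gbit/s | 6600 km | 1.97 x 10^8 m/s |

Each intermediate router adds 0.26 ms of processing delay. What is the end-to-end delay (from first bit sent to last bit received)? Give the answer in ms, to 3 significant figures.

L = 500 × 8 = 4000 bits.
Transmission delay per hop = L/R = 4000/6500000000 = 0.000615385 ms; 3 hops → 0.00184615 ms.
Propagation delays (d/s per hop): 48.3333, 2.87, 33.5025 ms; sum = 84.7059 ms.
Processing at 2 router(s): 2 × 0.26 ms = 0.52 ms.
End-to-end = 85.2 ms.

85.2 ms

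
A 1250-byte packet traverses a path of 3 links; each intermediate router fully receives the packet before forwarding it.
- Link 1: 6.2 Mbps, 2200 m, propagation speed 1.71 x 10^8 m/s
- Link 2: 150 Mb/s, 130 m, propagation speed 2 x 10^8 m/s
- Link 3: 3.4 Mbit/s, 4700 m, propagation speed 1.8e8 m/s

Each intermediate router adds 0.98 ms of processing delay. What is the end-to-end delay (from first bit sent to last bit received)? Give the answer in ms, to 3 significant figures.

L = 1250 × 8 = 10000 bits.
Transmission delays (L/R per hop): 1.6129, 0.0666667, 2.94118 ms; sum = 4.62075 ms.
Propagation delays (d/s per hop): 0.0128655, 0.00065, 0.0261111 ms; sum = 0.0396266 ms.
Processing at 2 router(s): 2 × 0.98 ms = 1.96 ms.
End-to-end = 6.62 ms.

6.62 ms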